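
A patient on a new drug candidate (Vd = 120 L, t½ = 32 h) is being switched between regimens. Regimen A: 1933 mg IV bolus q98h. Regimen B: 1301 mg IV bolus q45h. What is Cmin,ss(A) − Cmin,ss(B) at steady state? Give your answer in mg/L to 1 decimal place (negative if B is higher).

-4.4 mg/L

Regimen A: f = (1/2)^(98/32) ≈ 0.1197; Cmin,ss = (1933/120)·f/(1−f) ≈ 2.190 mg/L.
Regimen B: f = (1/2)^(45/32) ≈ 0.3773; Cmin,ss = (1301/120)·f/(1−f) ≈ 6.569 mg/L.
Difference ≈ 2.190 − 6.569 ≈ -4.379 mg/L.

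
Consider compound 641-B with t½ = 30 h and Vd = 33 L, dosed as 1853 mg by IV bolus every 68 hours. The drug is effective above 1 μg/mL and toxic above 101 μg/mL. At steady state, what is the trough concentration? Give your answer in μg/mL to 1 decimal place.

Over one 68-h interval, 68/30 ≈ 2.2667 half-lives elapse, leaving f ≈ 0.2078 of each dose.
Accumulation ratio R = 1/(1 − f) ≈ 1/0.7922 ≈ 1.2623.
Each bolus raises the concentration by D/Vd = 1853/33 ≈ 56.152 μg/mL.
Steady-state peak Cmax,ss = C₀·R ≈ 56.152 × 1.2623 ≈ 70.881 μg/mL.
One interval later, Cmin,ss = Cmax,ss·e^(−kτ) ≈ 70.881 × 0.2078 ≈ 14.729 μg/mL.
Trough 14.7 μg/mL vs MEC 1 μg/mL: adequate.

14.7 μg/mL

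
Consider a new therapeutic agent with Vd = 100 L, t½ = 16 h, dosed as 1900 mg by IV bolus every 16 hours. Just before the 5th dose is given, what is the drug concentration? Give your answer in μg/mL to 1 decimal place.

17.8 μg/mL

f = (1/2)^(τ/t½) = (1/2)^(16/16) ≈ 0.5000.
C₀ = D/Vd = 1900/100 ≈ 19.000 μg/mL.
Before the 5th dose, 4 doses have been given. Superposition: Cmin = C₀·(f + f² + … + f^4).
≈ 19.000 × (0.5000 + 0.2500 + 0.1250 + 0.0625) ≈ 19.000 × 0.9375 ≈ 17.812 μg/mL.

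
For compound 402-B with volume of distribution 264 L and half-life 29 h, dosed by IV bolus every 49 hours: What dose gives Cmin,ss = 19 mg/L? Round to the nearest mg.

11165 mg

τ/t½ = 49/29 ≈ 1.6897, so f = (1/2)^(49/29) ≈ 0.310001.
Cmin,ss = (D/Vd)·f/(1−f), so D = Cmin,ss·Vd·(1−f)/f.
D = 19 × 264 × (1−f)/f ≈ 19 × 264 × 2.22580 ≈ 11164.61 mg.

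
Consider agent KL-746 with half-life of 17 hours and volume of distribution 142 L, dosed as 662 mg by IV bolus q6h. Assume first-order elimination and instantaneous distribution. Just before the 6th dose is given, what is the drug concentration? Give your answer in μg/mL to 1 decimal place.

f = (1/2)^(τ/t½) = (1/2)^(6/17) ≈ 0.7830.
C₀ = D/Vd = 662/142 ≈ 4.662 μg/mL.
Before the 6th dose, 5 doses have been given. Superposition: Cmin = C₀·(f + f² + … + f^5).
≈ 4.662 × (0.7830 + 0.6131 + 0.4800 + 0.3759 + 0.2943) ≈ 4.662 × 2.5463 ≈ 11.871 μg/mL.

11.9 μg/mL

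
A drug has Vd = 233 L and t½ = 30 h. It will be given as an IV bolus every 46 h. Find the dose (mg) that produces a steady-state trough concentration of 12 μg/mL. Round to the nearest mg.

τ/t½ = 46/30 ≈ 1.5333, so f = (1/2)^(46/30) ≈ 0.345478.
Cmin,ss = (D/Vd)·f/(1−f), so D = Cmin,ss·Vd·(1−f)/f.
D = 12 × 233 × (1−f)/f ≈ 12 × 233 × 1.89454 ≈ 5297.13 mg.

5297 mg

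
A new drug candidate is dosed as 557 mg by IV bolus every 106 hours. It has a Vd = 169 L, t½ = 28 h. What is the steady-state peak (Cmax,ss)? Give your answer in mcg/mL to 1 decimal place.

Over one 106-h interval, 106/28 ≈ 3.7857 half-lives elapse, leaving f ≈ 0.0725 of each dose.
At steady state, accumulation factor R = 1/(1 − e^(−kτ)) ≈ 1.0782.
Single-dose peak C₀ = D/Vd = 557/169 ≈ 3.296 mcg/mL.
Cmax,ss = C₀/(1 − f) ≈ 3.296/0.9275 ≈ 3.554 mcg/mL.

3.6 mcg/mL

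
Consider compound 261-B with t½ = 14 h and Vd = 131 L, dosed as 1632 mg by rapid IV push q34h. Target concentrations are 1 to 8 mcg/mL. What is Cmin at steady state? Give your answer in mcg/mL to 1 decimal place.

k = ln2/t½ = ln2/14 ≈ 0.049511 h⁻¹; fraction remaining f = e^(−kτ) = e^(−0.049511×34) ≈ 0.1857.
Accumulation ratio R = 1/(1 − f) ≈ 1/0.8143 ≈ 1.2280.
Single-dose peak C₀ = D/Vd = 1632/131 ≈ 12.458 mcg/mL.
Cmax,ss = C₀/(1 − f) ≈ 12.458/0.8143 ≈ 15.299 mcg/mL.
Steady-state trough Cmin,ss = Cmax,ss·f ≈ 15.299 × 0.1857 ≈ 2.841 mcg/mL.
Trough 2.8 mcg/mL vs MEC 1 mcg/mL: adequate.

2.8 mcg/mL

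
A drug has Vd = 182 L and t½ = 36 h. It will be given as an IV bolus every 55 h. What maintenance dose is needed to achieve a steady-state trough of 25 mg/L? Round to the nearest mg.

τ/t½ = 55/36 ≈ 1.5278, so f = (1/2)^(55/36) ≈ 0.346811.
Cmin,ss = (D/Vd)·f/(1−f), so D = Cmin,ss·Vd·(1−f)/f.
D = 25 × 182 × (1−f)/f ≈ 25 × 182 × 1.88341 ≈ 8569.52 mg.

8570 mg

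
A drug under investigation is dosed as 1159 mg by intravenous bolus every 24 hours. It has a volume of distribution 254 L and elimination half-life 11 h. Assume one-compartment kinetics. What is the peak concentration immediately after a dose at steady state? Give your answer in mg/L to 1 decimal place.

5.9 mg/L

Over one 24-h interval, 24/11 ≈ 2.1818 half-lives elapse, leaving f ≈ 0.2204 of each dose.
Accumulation ratio R = 1/(1 − f) ≈ 1/0.7796 ≈ 1.2827.
Each bolus raises the concentration by D/Vd = 1159/254 ≈ 4.563 mg/L.
Steady-state peak Cmax,ss = C₀·R ≈ 4.563 × 1.2827 ≈ 5.853 mg/L.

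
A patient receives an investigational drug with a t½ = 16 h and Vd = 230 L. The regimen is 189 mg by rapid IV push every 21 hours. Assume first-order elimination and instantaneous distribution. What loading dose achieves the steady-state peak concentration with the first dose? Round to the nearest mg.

316 mg

f = (1/2)^(21/16) ≈ 0.402623; accumulation ratio R = 1/(1−f) ≈ 1.67398.
Loading dose to hit Cmax,ss on first dose: D_load = D_maint·R ≈ 189 × 1.67398 ≈ 316.38 mg.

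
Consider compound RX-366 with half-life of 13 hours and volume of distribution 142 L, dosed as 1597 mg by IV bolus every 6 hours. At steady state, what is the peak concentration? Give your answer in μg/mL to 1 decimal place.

k = ln2/t½ = ln2/13 ≈ 0.053319 h⁻¹; fraction remaining f = e^(−kτ) = e^(−0.053319×6) ≈ 0.7262.
Accumulation ratio R = 1/(1 − f) ≈ 1/0.2738 ≈ 3.6523.
Each bolus raises the concentration by D/Vd = 1597/142 ≈ 11.246 μg/mL.
Cmax,ss = C₀/(1 − f) ≈ 11.246/0.2738 ≈ 41.074 μg/mL.

41.1 μg/mL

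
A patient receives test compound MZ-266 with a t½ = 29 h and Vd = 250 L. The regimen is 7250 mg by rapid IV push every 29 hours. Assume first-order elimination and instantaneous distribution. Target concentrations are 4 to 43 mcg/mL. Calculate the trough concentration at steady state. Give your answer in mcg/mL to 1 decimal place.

29.0 mcg/mL

τ = 29 h = 1 half-life, so f = (1/2)^1 = 0.5.
At steady state, R = 1/(1 − 0.5) = 2/1.
Single-dose peak C₀ = D/Vd = 7250/250 = 29 mcg/mL.
Steady-state peak Cmax,ss = C₀·R = 29 × 2/1 ≈ 58.000 mcg/mL.
Steady-state trough Cmin,ss = Cmax,ss·f ≈ 58.000 × 0.5 ≈ 29.000 mcg/mL.
Trough 29.0 mcg/mL vs MEC 4 mcg/mL: adequate.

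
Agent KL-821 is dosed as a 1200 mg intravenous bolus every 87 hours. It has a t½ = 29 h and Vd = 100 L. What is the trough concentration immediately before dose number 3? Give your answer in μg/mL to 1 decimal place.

f = (1/2)^(τ/t½) = (1/2)^(87/29) ≈ 0.1250.
C₀ = D/Vd = 1200/100 ≈ 12.000 μg/mL.
Before the 3rd dose, 2 doses have been given. Superposition: Cmin = C₀·(f + f²).
≈ 12.000 × (0.1250 + 0.0156) ≈ 12.000 × 0.1406 ≈ 1.687 μg/mL.

1.7 μg/mL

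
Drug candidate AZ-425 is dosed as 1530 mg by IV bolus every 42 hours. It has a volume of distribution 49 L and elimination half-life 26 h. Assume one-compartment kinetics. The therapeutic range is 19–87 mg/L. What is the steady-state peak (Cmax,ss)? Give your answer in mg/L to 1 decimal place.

46.4 mg/L

k = ln2/t½ = ln2/26 ≈ 0.026660 h⁻¹; fraction remaining f = e^(−kτ) = e^(−0.026660×42) ≈ 0.3264.
Accumulation ratio R = 1/(1 − f) ≈ 1/0.6736 ≈ 1.4846.
Single-dose peak C₀ = D/Vd = 1530/49 ≈ 31.224 mg/L.
Steady-state peak Cmax,ss = C₀·R ≈ 31.224 × 1.4846 ≈ 46.355 mg/L.
Peak 46.4 mg/L vs MTC 87 mg/L: below toxic threshold.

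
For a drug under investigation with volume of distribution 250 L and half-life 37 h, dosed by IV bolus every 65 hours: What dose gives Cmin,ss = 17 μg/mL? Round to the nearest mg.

τ/t½ = 65/37 ≈ 1.7568, so f = (1/2)^(65/37) ≈ 0.295913.
Cmin,ss = (D/Vd)·f/(1−f), so D = Cmin,ss·Vd·(1−f)/f.
D = 17 × 250 × (1−f)/f ≈ 17 × 250 × 2.37937 ≈ 10112.32 mg.

10112 mg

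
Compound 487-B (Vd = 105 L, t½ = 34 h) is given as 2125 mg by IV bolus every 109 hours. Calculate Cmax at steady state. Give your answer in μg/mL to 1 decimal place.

22.7 μg/mL

k = ln2/t½ = ln2/34 ≈ 0.020387 h⁻¹; fraction remaining f = e^(−kτ) = e^(−0.020387×109) ≈ 0.1084.
At steady state, accumulation factor R = 1/(1 − e^(−kτ)) ≈ 1.1216.
Single-dose peak C₀ = D/Vd = 2125/105 ≈ 20.238 μg/mL.
Cmax,ss = C₀/(1 − f) ≈ 20.238/0.8916 ≈ 22.699 μg/mL.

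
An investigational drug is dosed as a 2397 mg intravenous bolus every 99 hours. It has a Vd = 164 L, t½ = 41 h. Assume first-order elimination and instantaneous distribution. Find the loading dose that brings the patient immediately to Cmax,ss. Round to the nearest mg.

2950 mg

f = (1/2)^(99/41) ≈ 0.187552; accumulation ratio R = 1/(1−f) ≈ 1.23085.
Loading dose to hit Cmax,ss on first dose: D_load = D_maint·R ≈ 2397 × 1.23085 ≈ 2950.35 mg.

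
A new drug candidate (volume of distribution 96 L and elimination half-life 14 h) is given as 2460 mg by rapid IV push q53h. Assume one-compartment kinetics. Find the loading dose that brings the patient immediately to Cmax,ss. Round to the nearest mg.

f = (1/2)^(53/14) ≈ 0.072508; accumulation ratio R = 1/(1−f) ≈ 1.07818.
Loading dose to hit Cmax,ss on first dose: D_load = D_maint·R ≈ 2460 × 1.07818 ≈ 2652.32 mg.

2652 mg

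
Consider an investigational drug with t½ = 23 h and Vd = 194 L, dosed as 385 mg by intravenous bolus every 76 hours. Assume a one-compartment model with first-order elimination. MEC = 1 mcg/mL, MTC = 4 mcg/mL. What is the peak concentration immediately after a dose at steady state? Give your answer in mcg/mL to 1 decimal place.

Over one 76-h interval, 76/23 ≈ 3.3043 half-lives elapse, leaving f ≈ 0.1012 of each dose.
At steady state, accumulation factor R = 1/(1 − e^(−kτ)) ≈ 1.1126.
Single-dose peak C₀ = D/Vd = 385/194 ≈ 1.985 mcg/mL.
Steady-state peak Cmax,ss = C₀·R ≈ 1.985 × 1.1126 ≈ 2.209 mcg/mL.
Peak 2.2 mcg/mL vs MTC 4 mcg/mL: below toxic threshold.

2.2 mcg/mL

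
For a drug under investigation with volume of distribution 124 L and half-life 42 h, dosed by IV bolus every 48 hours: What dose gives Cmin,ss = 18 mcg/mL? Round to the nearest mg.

τ/t½ = 48/42 ≈ 1.1429, so f = (1/2)^(48/42) ≈ 0.452862.
Cmin,ss = (D/Vd)·f/(1−f), so D = Cmin,ss·Vd·(1−f)/f.
D = 18 × 124 × (1−f)/f ≈ 18 × 124 × 1.20818 ≈ 2696.66 mg.

2697 mg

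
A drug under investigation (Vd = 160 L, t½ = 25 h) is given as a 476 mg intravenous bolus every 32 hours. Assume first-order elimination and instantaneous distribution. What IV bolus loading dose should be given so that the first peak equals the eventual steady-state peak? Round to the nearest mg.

f = (1/2)^(32/25) ≈ 0.411796; accumulation ratio R = 1/(1−f) ≈ 1.70009.
Loading dose to hit Cmax,ss on first dose: D_load = D_maint·R ≈ 476 × 1.70009 ≈ 809.24 mg.

809 mg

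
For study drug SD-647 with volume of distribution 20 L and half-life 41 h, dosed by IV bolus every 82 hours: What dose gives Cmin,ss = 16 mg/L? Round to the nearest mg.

960 mg

τ/t½ = 82/41 ≈ 2, so f = (1/2)^(82/41) ≈ 0.250000.
Cmin,ss = (D/Vd)·f/(1−f), so D = Cmin,ss·Vd·(1−f)/f.
D = 16 × 20 × (1−f)/f ≈ 16 × 20 × 3.00000 ≈ 960.00 mg.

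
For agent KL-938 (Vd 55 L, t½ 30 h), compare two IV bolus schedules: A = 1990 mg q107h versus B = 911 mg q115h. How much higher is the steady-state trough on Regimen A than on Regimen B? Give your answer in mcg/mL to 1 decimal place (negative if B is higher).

Regimen A: f = (1/2)^(107/30) ≈ 0.0844; Cmin,ss = (1990/55)·f/(1−f) ≈ 3.335 mcg/mL.
Regimen B: f = (1/2)^(115/30) ≈ 0.0702; Cmin,ss = (911/55)·f/(1−f) ≈ 1.251 mcg/mL.
Difference ≈ 3.335 − 1.251 ≈ 2.084 mcg/mL.

2.1 mcg/mL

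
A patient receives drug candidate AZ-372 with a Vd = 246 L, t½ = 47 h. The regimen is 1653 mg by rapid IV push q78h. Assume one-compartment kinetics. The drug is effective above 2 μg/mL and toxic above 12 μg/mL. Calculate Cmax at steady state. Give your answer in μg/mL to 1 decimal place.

9.8 μg/mL

Over one 78-h interval, 78/47 ≈ 1.6596 half-lives elapse, leaving f ≈ 0.3165 of each dose.
At steady state, accumulation factor R = 1/(1 − e^(−kτ)) ≈ 1.4631.
Each bolus raises the concentration by D/Vd = 1653/246 ≈ 6.720 μg/mL.
Cmax,ss = C₀/(1 − f) ≈ 6.720/0.6835 ≈ 9.832 μg/mL.
Peak 9.8 μg/mL vs MTC 12 μg/mL: below toxic threshold.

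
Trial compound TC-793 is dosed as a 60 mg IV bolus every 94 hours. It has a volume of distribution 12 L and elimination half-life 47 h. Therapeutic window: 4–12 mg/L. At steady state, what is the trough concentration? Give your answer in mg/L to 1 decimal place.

The dosing interval is 2 half-lives, so f = 2^(−2) = 0.25.
Accumulation ratio R = 1/(1 − f) = 1/0.75 = 4/3.
Single-dose peak C₀ = D/Vd = 60/12 = 5 mg/L.
Steady-state peak Cmax,ss = C₀·R = 5 × 4/3 ≈ 6.667 mg/L.
Steady-state trough Cmin,ss = Cmax,ss·f ≈ 6.667 × 0.25 ≈ 1.667 mg/L.
Trough 1.7 mg/L vs MEC 4 mg/L: subtherapeutic.

1.7 mg/L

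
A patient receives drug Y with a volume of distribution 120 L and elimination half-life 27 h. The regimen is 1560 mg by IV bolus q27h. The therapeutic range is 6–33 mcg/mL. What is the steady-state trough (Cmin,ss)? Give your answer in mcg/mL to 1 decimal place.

13.0 mcg/mL

The dosing interval is 1 half-life, so f = 2^(−1) = 0.5.
At steady state, R = 1/(1 − 0.5) = 2/1.
Single-dose peak C₀ = D/Vd = 1560/120 = 13 mcg/mL.
Steady-state peak Cmax,ss = C₀·R = 13 × 2/1 ≈ 26.000 mcg/mL.
Steady-state trough Cmin,ss = Cmax,ss·f ≈ 26.000 × 0.5 ≈ 13.000 mcg/mL.
Trough 13.0 mcg/mL vs MEC 6 mcg/mL: adequate.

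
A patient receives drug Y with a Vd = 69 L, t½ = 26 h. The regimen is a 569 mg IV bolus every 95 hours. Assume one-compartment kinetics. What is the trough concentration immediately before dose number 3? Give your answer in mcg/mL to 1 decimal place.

0.7 mcg/mL

f = (1/2)^(τ/t½) = (1/2)^(95/26) ≈ 0.0794.
C₀ = D/Vd = 569/69 ≈ 8.246 mcg/mL.
Before the 3rd dose, 2 doses have been given. Superposition: Cmin = C₀·(f + f²).
≈ 8.246 × (0.0794 + 0.0063) ≈ 8.246 × 0.0857 ≈ 0.707 mcg/mL.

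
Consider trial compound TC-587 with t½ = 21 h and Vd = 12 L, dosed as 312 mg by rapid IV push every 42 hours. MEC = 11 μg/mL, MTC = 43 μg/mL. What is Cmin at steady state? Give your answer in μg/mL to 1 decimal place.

8.7 μg/mL

The dosing interval is 2 half-lives, so f = 2^(−2) = 0.25.
At steady state, R = 1/(1 − 0.25) = 4/3.
Single-dose peak C₀ = D/Vd = 312/12 = 26 μg/mL.
Steady-state peak Cmax,ss = C₀·R = 26 × 4/3 ≈ 34.667 μg/mL.
Steady-state trough Cmin,ss = Cmax,ss·f ≈ 34.667 × 0.25 ≈ 8.667 μg/mL.
Trough 8.7 μg/mL vs MEC 11 μg/mL: subtherapeutic.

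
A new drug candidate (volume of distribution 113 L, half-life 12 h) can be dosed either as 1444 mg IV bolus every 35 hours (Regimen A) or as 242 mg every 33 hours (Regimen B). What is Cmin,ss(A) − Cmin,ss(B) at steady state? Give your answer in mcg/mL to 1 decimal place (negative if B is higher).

Regimen A: f = (1/2)^(35/12) ≈ 0.1324; Cmin,ss = (1444/113)·f/(1−f) ≈ 1.950 mcg/mL.
Regimen B: f = (1/2)^(33/12) ≈ 0.1487; Cmin,ss = (242/113)·f/(1−f) ≈ 0.374 mcg/mL.
Difference ≈ 1.950 − 0.374 ≈ 1.576 mcg/mL.

1.6 mcg/mL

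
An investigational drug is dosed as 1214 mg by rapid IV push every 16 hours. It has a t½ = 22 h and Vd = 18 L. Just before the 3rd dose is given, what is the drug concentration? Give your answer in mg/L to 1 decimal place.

65.3 mg/L

f = (1/2)^(τ/t½) = (1/2)^(16/22) ≈ 0.6040.
C₀ = D/Vd = 1214/18 ≈ 67.444 mg/L.
Before the 3rd dose, 2 doses have been given. Superposition: Cmin = C₀·(f + f²).
≈ 67.444 × (0.6040 + 0.3648) ≈ 67.444 × 0.9688 ≈ 65.340 mg/L.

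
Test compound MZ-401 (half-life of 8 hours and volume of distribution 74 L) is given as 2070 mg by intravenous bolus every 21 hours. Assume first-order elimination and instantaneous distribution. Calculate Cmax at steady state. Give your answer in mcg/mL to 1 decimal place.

k = ln2/t½ = ln2/8 ≈ 0.086643 h⁻¹; fraction remaining f = e^(−kτ) = e^(−0.086643×21) ≈ 0.1621.
Accumulation ratio R = 1/(1 − f) ≈ 1/0.8379 ≈ 1.1935.
Each bolus raises the concentration by D/Vd = 2070/74 ≈ 27.973 mcg/mL.
Steady-state peak Cmax,ss = C₀·R ≈ 27.973 × 1.1935 ≈ 33.386 mcg/mL.

33.4 mcg/mL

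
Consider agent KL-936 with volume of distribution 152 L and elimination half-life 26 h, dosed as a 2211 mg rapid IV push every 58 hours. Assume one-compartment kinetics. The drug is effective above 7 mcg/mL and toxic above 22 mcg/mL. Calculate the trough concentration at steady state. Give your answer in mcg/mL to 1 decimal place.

3.9 mcg/mL

k = ln2/t½ = ln2/26 ≈ 0.026660 h⁻¹; fraction remaining f = e^(−kτ) = e^(−0.026660×58) ≈ 0.2130.
Single-dose peak C₀ = D/Vd = 2211/152 ≈ 14.546 mcg/mL.
Steady-state trough Cmin,ss = C₀·f/(1−f) ≈ 14.546 × 0.2130/0.7870 ≈ 3.937 mcg/mL.
Trough 3.9 mcg/mL vs MEC 7 mcg/mL: subtherapeutic.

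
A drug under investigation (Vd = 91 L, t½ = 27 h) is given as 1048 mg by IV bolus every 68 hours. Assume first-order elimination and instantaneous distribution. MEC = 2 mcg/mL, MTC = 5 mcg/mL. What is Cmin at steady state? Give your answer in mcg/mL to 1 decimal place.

Over one 68-h interval, 68/27 ≈ 2.5185 half-lives elapse, leaving f ≈ 0.1745 of each dose.
Each bolus raises the concentration by D/Vd = 1048/91 ≈ 11.516 mcg/mL.
Steady-state trough Cmin,ss = C₀·f/(1−f) ≈ 11.516 × 0.1745/0.8255 ≈ 2.434 mcg/mL.
Trough 2.4 mcg/mL vs MEC 2 mcg/mL: adequate.

2.4 mcg/mL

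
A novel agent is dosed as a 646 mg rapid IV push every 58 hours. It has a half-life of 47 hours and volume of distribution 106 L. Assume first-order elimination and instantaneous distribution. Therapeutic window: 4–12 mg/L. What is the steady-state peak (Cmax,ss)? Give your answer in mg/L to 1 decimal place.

τ/t½ = 58/47 ≈ 1.234, so fraction remaining f = (1/2)^(58/47) ≈ 0.4251.
Accumulation ratio R = 1/(1 − f) ≈ 1/0.5749 ≈ 1.7394.
Single-dose peak C₀ = D/Vd = 646/106 ≈ 6.094 mg/L.
Steady-state peak Cmax,ss = C₀·R ≈ 6.094 × 1.7394 ≈ 10.600 mg/L.
Peak 10.6 mg/L vs MTC 12 mg/L: below toxic threshold.

10.6 mg/L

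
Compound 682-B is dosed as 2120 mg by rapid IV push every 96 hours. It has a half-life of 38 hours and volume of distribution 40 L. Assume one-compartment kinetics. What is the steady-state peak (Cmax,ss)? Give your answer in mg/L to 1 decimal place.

Over one 96-h interval, 96/38 ≈ 2.5263 half-lives elapse, leaving f ≈ 0.1736 of each dose.
Accumulation ratio R = 1/(1 − f) ≈ 1/0.8264 ≈ 1.2101.
Each bolus raises the concentration by D/Vd = 2120/40 ≈ 53.000 mg/L.
Steady-state peak Cmax,ss = C₀·R ≈ 53.000 × 1.2101 ≈ 64.135 mg/L.

64.1 mg/L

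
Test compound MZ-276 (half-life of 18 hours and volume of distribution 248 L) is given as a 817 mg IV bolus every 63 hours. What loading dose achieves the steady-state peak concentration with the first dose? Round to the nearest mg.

f = (1/2)^(63/18) ≈ 0.088388; accumulation ratio R = 1/(1−f) ≈ 1.09696.
Loading dose to hit Cmax,ss on first dose: D_load = D_maint·R ≈ 817 × 1.09696 ≈ 896.22 mg.

896 mg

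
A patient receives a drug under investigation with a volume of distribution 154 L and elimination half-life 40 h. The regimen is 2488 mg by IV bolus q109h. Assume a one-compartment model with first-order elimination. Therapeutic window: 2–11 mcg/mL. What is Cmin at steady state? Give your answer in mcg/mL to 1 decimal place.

2.9 mcg/mL

τ/t½ = 109/40 ≈ 2.725, so fraction remaining f = (1/2)^(109/40) ≈ 0.1512.
At steady state, accumulation factor R = 1/(1 − e^(−kτ)) ≈ 1.1781.
Single-dose peak C₀ = D/Vd = 2488/154 ≈ 16.156 mcg/mL.
Cmax,ss = C₀/(1 − f) ≈ 16.156/0.8488 ≈ 19.034 mcg/mL.
One interval later, Cmin,ss = Cmax,ss·e^(−kτ) ≈ 19.034 × 0.1512 ≈ 2.878 mcg/mL.
Trough 2.9 mcg/mL vs MEC 2 mcg/mL: adequate.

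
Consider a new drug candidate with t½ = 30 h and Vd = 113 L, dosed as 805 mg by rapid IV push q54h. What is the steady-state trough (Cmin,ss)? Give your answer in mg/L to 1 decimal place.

2.9 mg/L

Over one 54-h interval, 54/30 ≈ 1.8 half-lives elapse, leaving f ≈ 0.2872 of each dose.
Accumulation ratio R = 1/(1 − f) ≈ 1/0.7128 ≈ 1.4029.
Single-dose peak C₀ = D/Vd = 805/113 ≈ 7.124 mg/L.
Steady-state peak Cmax,ss = C₀·R ≈ 7.124 × 1.4029 ≈ 9.994 mg/L.
One interval later, Cmin,ss = Cmax,ss·e^(−kτ) ≈ 9.994 × 0.2872 ≈ 2.870 mg/L.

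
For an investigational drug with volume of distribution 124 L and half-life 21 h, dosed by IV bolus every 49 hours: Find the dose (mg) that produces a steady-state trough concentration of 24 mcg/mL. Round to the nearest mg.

12022 mg

τ/t½ = 49/21 ≈ 2.3333, so f = (1/2)^(49/21) ≈ 0.198425.
Cmin,ss = (D/Vd)·f/(1−f), so D = Cmin,ss·Vd·(1−f)/f.
D = 24 × 124 × (1−f)/f ≈ 24 × 124 × 4.03969 ≈ 12022.12 mg.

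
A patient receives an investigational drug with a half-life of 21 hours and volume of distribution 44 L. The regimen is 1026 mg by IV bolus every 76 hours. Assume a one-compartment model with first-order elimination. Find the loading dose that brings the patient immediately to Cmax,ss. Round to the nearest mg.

f = (1/2)^(76/21) ≈ 0.081388; accumulation ratio R = 1/(1−f) ≈ 1.08860.
Loading dose to hit Cmax,ss on first dose: D_load = D_maint·R ≈ 1026 × 1.08860 ≈ 1116.90 mg.

1117 mg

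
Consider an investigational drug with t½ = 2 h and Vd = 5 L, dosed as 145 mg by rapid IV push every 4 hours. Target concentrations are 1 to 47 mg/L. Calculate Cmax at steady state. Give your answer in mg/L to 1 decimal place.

38.7 mg/L

The dosing interval is 2 half-lives, so f = 2^(−2) = 0.25.
At steady state, R = 1/(1 − 0.25) = 4/3.
Single-dose peak C₀ = D/Vd = 145/5 = 29 mg/L.
Steady-state peak Cmax,ss = C₀·R = 29 × 4/3 ≈ 38.667 mg/L.
Peak 38.7 mg/L vs MTC 47 mg/L: below toxic threshold.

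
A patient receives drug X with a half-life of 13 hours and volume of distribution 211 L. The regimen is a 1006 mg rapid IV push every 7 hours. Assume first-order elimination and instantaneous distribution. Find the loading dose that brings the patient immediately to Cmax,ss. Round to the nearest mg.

f = (1/2)^(7/13) ≈ 0.688505; accumulation ratio R = 1/(1−f) ≈ 3.21032.
Loading dose to hit Cmax,ss on first dose: D_load = D_maint·R ≈ 1006 × 3.21032 ≈ 3229.58 mg.

3230 mg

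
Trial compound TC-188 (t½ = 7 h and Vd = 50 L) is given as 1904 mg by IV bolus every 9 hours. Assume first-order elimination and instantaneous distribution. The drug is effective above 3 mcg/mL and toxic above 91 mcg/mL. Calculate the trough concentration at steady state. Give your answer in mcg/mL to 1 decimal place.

Over one 9-h interval, 9/7 ≈ 1.2857 half-lives elapse, leaving f ≈ 0.4102 of each dose.
At steady state, accumulation factor R = 1/(1 − e^(−kτ)) ≈ 1.6955.
Each bolus raises the concentration by D/Vd = 1904/50 ≈ 38.080 mcg/mL.
Cmax,ss = C₀/(1 − f) ≈ 38.080/0.5898 ≈ 64.564 mcg/mL.
One interval later, Cmin,ss = Cmax,ss·e^(−kτ) ≈ 64.564 × 0.4102 ≈ 26.484 mcg/mL.
Trough 26.5 mcg/mL vs MEC 3 mcg/mL: adequate.

26.5 mcg/mL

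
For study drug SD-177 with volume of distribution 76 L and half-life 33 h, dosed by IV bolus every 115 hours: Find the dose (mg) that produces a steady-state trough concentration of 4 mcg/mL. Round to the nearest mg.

τ/t½ = 115/33 ≈ 3.4848, so f = (1/2)^(115/33) ≈ 0.089322.
Cmin,ss = (D/Vd)·f/(1−f), so D = Cmin,ss·Vd·(1−f)/f.
D = 4 × 76 × (1−f)/f ≈ 4 × 76 × 10.19545 ≈ 3099.42 mg.

3099 mg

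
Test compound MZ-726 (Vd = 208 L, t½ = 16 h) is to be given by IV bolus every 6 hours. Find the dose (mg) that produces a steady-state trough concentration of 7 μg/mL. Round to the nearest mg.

432 mg

τ/t½ = 6/16 ≈ 0.375, so f = (1/2)^(6/16) ≈ 0.771105.
Cmin,ss = (D/Vd)·f/(1−f), so D = Cmin,ss·Vd·(1−f)/f.
D = 7 × 208 × (1−f)/f ≈ 7 × 208 × 0.29684 ≈ 432.20 mg.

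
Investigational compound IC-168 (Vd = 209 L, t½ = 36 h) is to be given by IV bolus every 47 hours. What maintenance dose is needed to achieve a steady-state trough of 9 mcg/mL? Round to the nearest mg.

2768 mg

τ/t½ = 47/36 ≈ 1.3056, so f = (1/2)^(47/36) ≈ 0.404565.
Cmin,ss = (D/Vd)·f/(1−f), so D = Cmin,ss·Vd·(1−f)/f.
D = 9 × 209 × (1−f)/f ≈ 9 × 209 × 1.47179 ≈ 2768.44 mg.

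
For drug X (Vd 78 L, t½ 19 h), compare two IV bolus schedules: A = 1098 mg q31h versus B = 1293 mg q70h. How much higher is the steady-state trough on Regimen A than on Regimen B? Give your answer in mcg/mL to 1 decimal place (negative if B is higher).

Regimen A: f = (1/2)^(31/19) ≈ 0.3227; Cmin,ss = (1098/78)·f/(1−f) ≈ 6.707 mcg/mL.
Regimen B: f = (1/2)^(70/19) ≈ 0.0778; Cmin,ss = (1293/78)·f/(1−f) ≈ 1.398 mcg/mL.
Difference ≈ 6.707 − 1.398 ≈ 5.309 mcg/mL.

5.3 mcg/mL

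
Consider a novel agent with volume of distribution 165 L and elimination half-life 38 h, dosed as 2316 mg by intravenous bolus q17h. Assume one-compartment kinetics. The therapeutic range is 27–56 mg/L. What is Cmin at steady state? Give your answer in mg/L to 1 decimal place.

τ/t½ = 17/38 ≈ 0.44737, so fraction remaining f = (1/2)^(17/38) ≈ 0.7334.
Single-dose peak C₀ = D/Vd = 2316/165 ≈ 14.036 mg/L.
Steady-state trough Cmin,ss = C₀·f/(1−f) ≈ 14.036 × 0.7334/0.2666 ≈ 38.612 mg/L.
Trough 38.6 mg/L vs MEC 27 mg/L: adequate.

38.6 mg/L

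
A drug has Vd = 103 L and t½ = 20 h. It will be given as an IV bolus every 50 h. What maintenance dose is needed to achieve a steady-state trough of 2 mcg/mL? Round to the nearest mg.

τ/t½ = 50/20 ≈ 2.5, so f = (1/2)^(50/20) ≈ 0.176777.
Cmin,ss = (D/Vd)·f/(1−f), so D = Cmin,ss·Vd·(1−f)/f.
D = 2 × 103 × (1−f)/f ≈ 2 × 103 × 4.65684 ≈ 959.31 mg.

959 mg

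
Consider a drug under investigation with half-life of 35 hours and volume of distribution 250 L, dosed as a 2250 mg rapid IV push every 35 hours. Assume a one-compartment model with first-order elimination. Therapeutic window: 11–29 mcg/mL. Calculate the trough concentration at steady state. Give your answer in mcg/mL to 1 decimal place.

9.0 mcg/mL

τ = 35 h = 1 half-life, so f = (1/2)^1 = 0.5.
Accumulation ratio R = 1/(1 − f) = 1/0.5 = 2/1.
Single-dose peak C₀ = D/Vd = 2250/250 = 9 mcg/mL.
Steady-state peak Cmax,ss = C₀·R = 9 × 2/1 ≈ 18.000 mcg/mL.
Steady-state trough Cmin,ss = Cmax,ss·f ≈ 18.000 × 0.5 ≈ 9.000 mcg/mL.
Trough 9.0 mcg/mL vs MEC 11 mcg/mL: subtherapeutic.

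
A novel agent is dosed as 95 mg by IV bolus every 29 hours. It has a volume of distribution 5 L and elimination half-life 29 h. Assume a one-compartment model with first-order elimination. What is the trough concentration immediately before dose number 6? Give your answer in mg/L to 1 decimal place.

18.4 mg/L

f = (1/2)^(τ/t½) = (1/2)^(29/29) ≈ 0.5000.
C₀ = D/Vd = 95/5 ≈ 19.000 mg/L.
Before the 6th dose, 5 doses have been given. Superposition: Cmin = C₀·(f + f² + … + f^5).
≈ 19.000 × (0.5000 + 0.2500 + 0.1250 + 0.0625 + 0.0313) ≈ 19.000 × 0.9688 ≈ 18.407 mg/L.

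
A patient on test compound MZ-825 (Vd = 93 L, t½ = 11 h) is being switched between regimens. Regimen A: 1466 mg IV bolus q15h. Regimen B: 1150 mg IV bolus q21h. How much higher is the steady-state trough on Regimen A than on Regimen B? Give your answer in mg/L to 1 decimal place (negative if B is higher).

5.5 mg/L

Regimen A: f = (1/2)^(15/11) ≈ 0.3886; Cmin,ss = (1466/93)·f/(1−f) ≈ 10.019 mg/L.
Regimen B: f = (1/2)^(21/11) ≈ 0.2663; Cmin,ss = (1150/93)·f/(1−f) ≈ 4.488 mg/L.
Difference ≈ 10.019 − 4.488 ≈ 5.531 mg/L.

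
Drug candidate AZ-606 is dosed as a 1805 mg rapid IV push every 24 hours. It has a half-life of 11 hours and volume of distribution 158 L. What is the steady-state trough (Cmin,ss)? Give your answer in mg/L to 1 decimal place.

3.2 mg/L

k = ln2/t½ = ln2/11 ≈ 0.063013 h⁻¹; fraction remaining f = e^(−kτ) = e^(−0.063013×24) ≈ 0.2204.
Accumulation ratio R = 1/(1 − f) ≈ 1/0.7796 ≈ 1.2827.
Single-dose peak C₀ = D/Vd = 1805/158 ≈ 11.424 mg/L.
Cmax,ss = C₀/(1 − f) ≈ 11.424/0.7796 ≈ 14.654 mg/L.
One interval later, Cmin,ss = Cmax,ss·e^(−kτ) ≈ 14.654 × 0.2204 ≈ 3.230 mg/L.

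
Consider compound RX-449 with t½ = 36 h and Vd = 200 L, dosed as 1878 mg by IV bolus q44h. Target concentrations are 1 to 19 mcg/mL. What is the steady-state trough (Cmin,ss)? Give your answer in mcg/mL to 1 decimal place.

7.0 mcg/mL

Over one 44-h interval, 44/36 ≈ 1.2222 half-lives elapse, leaving f ≈ 0.4286 of each dose.
At steady state, accumulation factor R = 1/(1 − e^(−kτ)) ≈ 1.7501.
Single-dose peak C₀ = D/Vd = 1878/200 ≈ 9.390 mcg/mL.
Steady-state peak Cmax,ss = C₀·R ≈ 9.390 × 1.7501 ≈ 16.433 mcg/mL.
Steady-state trough Cmin,ss = Cmax,ss·f ≈ 16.433 × 0.4286 ≈ 7.043 mcg/mL.
Trough 7.0 mcg/mL vs MEC 1 mcg/mL: adequate.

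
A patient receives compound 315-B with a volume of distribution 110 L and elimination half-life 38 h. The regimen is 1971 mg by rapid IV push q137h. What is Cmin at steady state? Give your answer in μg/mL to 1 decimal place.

Over one 137-h interval, 137/38 ≈ 3.6053 half-lives elapse, leaving f ≈ 0.0822 of each dose.
Each bolus raises the concentration by D/Vd = 1971/110 ≈ 17.918 μg/mL.
Steady-state trough Cmin,ss = C₀·f/(1−f) ≈ 17.918 × 0.0822/0.9178 ≈ 1.605 μg/mL.

1.6 μg/mL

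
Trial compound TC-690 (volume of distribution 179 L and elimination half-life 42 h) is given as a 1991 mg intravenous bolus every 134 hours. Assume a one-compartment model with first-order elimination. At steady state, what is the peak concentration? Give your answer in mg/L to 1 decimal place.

Over one 134-h interval, 134/42 ≈ 3.1905 half-lives elapse, leaving f ≈ 0.1095 of each dose.
Accumulation ratio R = 1/(1 − f) ≈ 1/0.8905 ≈ 1.1230.
Each bolus raises the concentration by D/Vd = 1991/179 ≈ 11.123 mg/L.
Steady-state peak Cmax,ss = C₀·R ≈ 11.123 × 1.1230 ≈ 12.491 mg/L.

12.5 mg/L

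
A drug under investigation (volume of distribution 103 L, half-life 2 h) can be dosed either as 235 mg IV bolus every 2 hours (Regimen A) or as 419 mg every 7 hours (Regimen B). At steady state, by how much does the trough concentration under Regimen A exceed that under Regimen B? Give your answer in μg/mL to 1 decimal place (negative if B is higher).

Regimen A: f = (1/2)^(2/2) ≈ 0.5000; Cmin,ss = (235/103)·f/(1−f) ≈ 2.282 μg/mL.
Regimen B: f = (1/2)^(7/2) ≈ 0.0884; Cmin,ss = (419/103)·f/(1−f) ≈ 0.394 μg/mL.
Difference ≈ 2.282 − 0.394 ≈ 1.888 μg/mL.

1.9 μg/mL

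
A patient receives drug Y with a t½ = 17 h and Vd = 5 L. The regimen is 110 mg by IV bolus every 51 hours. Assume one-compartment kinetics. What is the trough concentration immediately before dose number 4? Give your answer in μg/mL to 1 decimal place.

3.1 μg/mL

f = (1/2)^(τ/t½) = (1/2)^(51/17) ≈ 0.1250.
C₀ = D/Vd = 110/5 ≈ 22.000 μg/mL.
Before the 4th dose, 3 doses have been given. Superposition: Cmin = C₀·(f + f² + … + f^3).
≈ 22.000 × (0.1250 + 0.0156 + 0.0020) ≈ 22.000 × 0.1426 ≈ 3.137 μg/mL.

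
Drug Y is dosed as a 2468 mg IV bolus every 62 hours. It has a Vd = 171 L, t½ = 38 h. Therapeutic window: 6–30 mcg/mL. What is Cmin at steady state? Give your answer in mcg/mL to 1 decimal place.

6.9 mcg/mL

k = ln2/t½ = ln2/38 ≈ 0.018241 h⁻¹; fraction remaining f = e^(−kτ) = e^(−0.018241×62) ≈ 0.3227.
Accumulation ratio R = 1/(1 − f) ≈ 1/0.6773 ≈ 1.4765.
Single-dose peak C₀ = D/Vd = 2468/171 ≈ 14.433 mcg/mL.
Cmax,ss = C₀/(1 − f) ≈ 14.433/0.6773 ≈ 21.310 mcg/mL.
Steady-state trough Cmin,ss = Cmax,ss·f ≈ 21.310 × 0.3227 ≈ 6.877 mcg/mL.
Trough 6.9 mcg/mL vs MEC 6 mcg/mL: adequate.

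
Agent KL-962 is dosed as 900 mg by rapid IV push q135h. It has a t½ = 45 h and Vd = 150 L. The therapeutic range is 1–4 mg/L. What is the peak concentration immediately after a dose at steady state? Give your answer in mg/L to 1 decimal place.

6.9 mg/L

The dosing interval is 3 half-lives, so f = 2^(−3) = 0.125.
Accumulation ratio R = 1/(1 − f) = 1/0.875 = 8/7.
Single-dose peak C₀ = D/Vd = 900/150 = 6 mg/L.
Steady-state peak Cmax,ss = C₀·R = 6 × 8/7 ≈ 6.857 mg/L.
Peak 6.9 mg/L vs MTC 4 mg/L: exceeds toxic threshold.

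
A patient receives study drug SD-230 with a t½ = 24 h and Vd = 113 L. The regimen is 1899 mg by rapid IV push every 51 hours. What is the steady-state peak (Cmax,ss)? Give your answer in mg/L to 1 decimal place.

21.8 mg/L

Over one 51-h interval, 51/24 ≈ 2.125 half-lives elapse, leaving f ≈ 0.2293 of each dose.
Accumulation ratio R = 1/(1 − f) ≈ 1/0.7707 ≈ 1.2975.
Single-dose peak C₀ = D/Vd = 1899/113 ≈ 16.805 mg/L.
Steady-state peak Cmax,ss = C₀·R ≈ 16.805 × 1.2975 ≈ 21.804 mg/L.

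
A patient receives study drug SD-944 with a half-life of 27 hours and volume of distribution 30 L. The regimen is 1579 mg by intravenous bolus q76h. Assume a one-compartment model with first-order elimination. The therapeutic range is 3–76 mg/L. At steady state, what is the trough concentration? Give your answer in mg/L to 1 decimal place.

8.7 mg/L

Over one 76-h interval, 76/27 ≈ 2.8148 half-lives elapse, leaving f ≈ 0.1421 of each dose.
Single-dose peak C₀ = D/Vd = 1579/30 ≈ 52.633 mg/L.
Steady-state trough Cmin,ss = C₀·f/(1−f) ≈ 52.633 × 0.1421/0.8579 ≈ 8.718 mg/L.
Trough 8.7 mg/L vs MEC 3 mg/L: adequate.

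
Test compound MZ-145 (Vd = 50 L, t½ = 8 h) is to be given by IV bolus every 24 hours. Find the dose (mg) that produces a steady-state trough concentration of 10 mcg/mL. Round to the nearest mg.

3500 mg

τ/t½ = 24/8 ≈ 3, so f = (1/2)^(24/8) ≈ 0.125000.
Cmin,ss = (D/Vd)·f/(1−f), so D = Cmin,ss·Vd·(1−f)/f.
D = 10 × 50 × (1−f)/f ≈ 10 × 50 × 7.00000 ≈ 3500.00 mg.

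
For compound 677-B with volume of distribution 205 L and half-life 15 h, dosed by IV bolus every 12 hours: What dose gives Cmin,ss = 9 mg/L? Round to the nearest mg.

1367 mg

τ/t½ = 12/15 ≈ 0.8, so f = (1/2)^(12/15) ≈ 0.574349.
Cmin,ss = (D/Vd)·f/(1−f), so D = Cmin,ss·Vd·(1−f)/f.
D = 9 × 205 × (1−f)/f ≈ 9 × 205 × 0.74110 ≈ 1367.33 mg.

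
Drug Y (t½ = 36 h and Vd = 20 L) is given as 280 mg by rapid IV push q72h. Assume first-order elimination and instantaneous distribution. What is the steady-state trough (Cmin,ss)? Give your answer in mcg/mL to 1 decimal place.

The dosing interval is 2 half-lives, so f = 2^(−2) = 0.25.
Accumulation ratio R = 1/(1 − f) = 1/0.75 = 4/3.
Single-dose peak C₀ = D/Vd = 280/20 = 14 mcg/mL.
Steady-state peak Cmax,ss = C₀·R = 14 × 4/3 ≈ 18.667 mcg/mL.
Steady-state trough Cmin,ss = Cmax,ss·f ≈ 18.667 × 0.25 ≈ 4.667 mcg/mL.

4.7 mcg/mL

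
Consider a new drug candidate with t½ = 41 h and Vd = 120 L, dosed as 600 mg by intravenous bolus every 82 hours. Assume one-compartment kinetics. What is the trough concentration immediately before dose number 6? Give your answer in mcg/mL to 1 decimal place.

f = (1/2)^(τ/t½) = (1/2)^(82/41) ≈ 0.2500.
C₀ = D/Vd = 600/120 ≈ 5.000 mcg/mL.
Before the 6th dose, 5 doses have been given. Superposition: Cmin = C₀·(f + f² + … + f^5).
≈ 5.000 × (0.2500 + 0.0625 + 0.0156 + 0.0039 + 0.0010) ≈ 5.000 × 0.3330 ≈ 1.665 mcg/mL.

1.7 mcg/mL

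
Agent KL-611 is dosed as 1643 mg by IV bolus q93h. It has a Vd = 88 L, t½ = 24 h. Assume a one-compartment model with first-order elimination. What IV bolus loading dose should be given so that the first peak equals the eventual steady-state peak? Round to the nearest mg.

1763 mg

f = (1/2)^(93/24) ≈ 0.068157; accumulation ratio R = 1/(1−f) ≈ 1.07314.
Loading dose to hit Cmax,ss on first dose: D_load = D_maint·R ≈ 1643 × 1.07314 ≈ 1763.17 mg.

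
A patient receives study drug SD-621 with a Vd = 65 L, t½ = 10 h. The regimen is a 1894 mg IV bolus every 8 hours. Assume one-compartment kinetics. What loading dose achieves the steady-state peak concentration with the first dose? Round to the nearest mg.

4450 mg

f = (1/2)^(8/10) ≈ 0.574349; accumulation ratio R = 1/(1−f) ≈ 2.34934.
Loading dose to hit Cmax,ss on first dose: D_load = D_maint·R ≈ 1894 × 2.34934 ≈ 4449.65 mg.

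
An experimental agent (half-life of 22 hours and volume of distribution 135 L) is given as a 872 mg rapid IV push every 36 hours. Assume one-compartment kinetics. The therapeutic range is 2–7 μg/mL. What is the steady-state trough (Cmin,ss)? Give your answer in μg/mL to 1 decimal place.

3.1 μg/mL

Over one 36-h interval, 36/22 ≈ 1.6364 half-lives elapse, leaving f ≈ 0.3217 of each dose.
At steady state, accumulation factor R = 1/(1 − e^(−kτ)) ≈ 1.4743.
Each bolus raises the concentration by D/Vd = 872/135 ≈ 6.459 μg/mL.
Steady-state peak Cmax,ss = C₀·R ≈ 6.459 × 1.4743 ≈ 9.523 μg/mL.
Steady-state trough Cmin,ss = Cmax,ss·f ≈ 9.523 × 0.3217 ≈ 3.064 μg/mL.
Trough 3.1 μg/mL vs MEC 2 μg/mL: adequate.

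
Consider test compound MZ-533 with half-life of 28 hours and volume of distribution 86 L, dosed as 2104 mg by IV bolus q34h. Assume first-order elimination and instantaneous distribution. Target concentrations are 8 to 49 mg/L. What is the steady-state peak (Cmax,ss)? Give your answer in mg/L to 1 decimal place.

43.0 mg/L

Over one 34-h interval, 34/28 ≈ 1.2143 half-lives elapse, leaving f ≈ 0.4310 of each dose.
At steady state, accumulation factor R = 1/(1 − e^(−kτ)) ≈ 1.7575.
Single-dose peak C₀ = D/Vd = 2104/86 ≈ 24.465 mg/L.
Steady-state peak Cmax,ss = C₀·R ≈ 24.465 × 1.7575 ≈ 42.997 mg/L.
Peak 43.0 mg/L vs MTC 49 mg/L: below toxic threshold.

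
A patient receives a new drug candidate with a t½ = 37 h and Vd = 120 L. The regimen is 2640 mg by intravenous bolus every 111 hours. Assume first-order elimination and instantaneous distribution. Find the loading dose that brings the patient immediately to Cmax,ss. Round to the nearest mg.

f = (1/2)^(111/37) ≈ 0.125000; accumulation ratio R = 1/(1−f) ≈ 1.14286.
Loading dose to hit Cmax,ss on first dose: D_load = D_maint·R ≈ 2640 × 1.14286 ≈ 3017.15 mg.

3017 mg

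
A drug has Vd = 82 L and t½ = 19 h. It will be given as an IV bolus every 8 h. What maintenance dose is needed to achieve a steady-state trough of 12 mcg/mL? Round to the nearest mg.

τ/t½ = 8/19 ≈ 0.42105, so f = (1/2)^(8/19) ≈ 0.746879.
Cmin,ss = (D/Vd)·f/(1−f), so D = Cmin,ss·Vd·(1−f)/f.
D = 12 × 82 × (1−f)/f ≈ 12 × 82 × 0.33890 ≈ 333.48 mg.

333 mg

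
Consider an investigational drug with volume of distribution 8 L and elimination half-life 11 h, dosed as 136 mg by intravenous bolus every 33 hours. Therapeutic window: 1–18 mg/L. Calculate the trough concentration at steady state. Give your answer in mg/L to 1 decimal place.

2.4 mg/L

The dosing interval is 3 half-lives, so f = 2^(−3) = 0.125.
At steady state, R = 1/(1 − 0.125) = 8/7.
Single-dose peak C₀ = D/Vd = 136/8 = 17 mg/L.
Steady-state peak Cmax,ss = C₀·R = 17 × 8/7 ≈ 19.429 mg/L.
Steady-state trough Cmin,ss = Cmax,ss·f ≈ 19.429 × 0.125 ≈ 2.429 mg/L.
Trough 2.4 mg/L vs MEC 1 mg/L: adequate.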